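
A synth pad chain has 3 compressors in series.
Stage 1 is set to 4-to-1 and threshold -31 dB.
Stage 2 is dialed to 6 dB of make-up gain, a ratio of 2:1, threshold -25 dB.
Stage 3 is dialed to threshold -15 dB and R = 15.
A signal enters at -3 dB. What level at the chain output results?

-18.5 dB

Stage 1: -3 dB is 28 dB over -31 dB; at 4:1 that becomes 7 dB over, giving -24 dB.
Stage 2: 1 dB above -25 dB, reduced 2:1 to 0.5 dB above → -24.5 dB; +6 dB make-up → -18.5 dB.
Stage 3: -18.5 dB ≤ -15 dB, so stage 3 doesn't engage; output -18.5 dB.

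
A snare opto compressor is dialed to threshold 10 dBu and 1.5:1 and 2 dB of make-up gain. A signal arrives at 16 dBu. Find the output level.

16 dBu

16 dBu sits 6 dB over threshold.
At 1.5:1 the overshoot is divided by 1.5, leaving 4 dB above threshold.
Output = 10 + 4 = 14 dBu; make-up adds 2 dB, giving 16 dBu.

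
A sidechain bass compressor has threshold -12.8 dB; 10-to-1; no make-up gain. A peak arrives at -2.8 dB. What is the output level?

Overshoot: -2.8 − (-12.8) = 10 dB.
10:1 compression reduces that to 10/10 = 1 dB over.
So the level is -12.8 + 1 = -11.8 dB.

-11.8 dB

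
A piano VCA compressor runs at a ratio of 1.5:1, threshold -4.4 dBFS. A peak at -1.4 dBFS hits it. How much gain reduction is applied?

-1.4 dBFS exceeds the threshold by 3 dB.
After 1.5:1 compression the overshoot becomes 3/1.5 = 2 dB.
GR = overshoot in − overshoot out = 3 − 2 = 1 dB.

1 dB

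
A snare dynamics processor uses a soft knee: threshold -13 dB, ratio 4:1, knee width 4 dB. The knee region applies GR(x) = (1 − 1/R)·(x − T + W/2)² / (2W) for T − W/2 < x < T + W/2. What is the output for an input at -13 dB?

-13.375 dB

x − T + W/2 = -13 − (-13) + 2 = 2.
GR = (1 − 1/4) × 2² / 8 = 0.75 × 4 / 8 = 0.375 dB.
Output = -13 − 0.375 = -13.375 dB.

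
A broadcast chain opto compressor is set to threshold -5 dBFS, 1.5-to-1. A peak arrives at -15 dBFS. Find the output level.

-15 dBFS

-15 dBFS is 10 dB below the -5 dBFS threshold, so no gain reduction is applied.
Output = input = -15 dBFS.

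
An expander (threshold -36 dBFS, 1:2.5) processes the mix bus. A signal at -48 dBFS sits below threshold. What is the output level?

Undershoot = (-36) − (-48) = 12 dB.
At 1:2.5, that expands to 30 dB under threshold.
Output = -36 − 30 = -66 dBFS.

-66 dBFS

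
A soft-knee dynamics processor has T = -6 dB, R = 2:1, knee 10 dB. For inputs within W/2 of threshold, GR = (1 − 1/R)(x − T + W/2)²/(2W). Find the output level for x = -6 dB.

-6.625 dB

x − T + W/2 = -6 − (-6) + 5 = 5.
GR = (1 − 1/2) × 5² / 20 = 0.5 × 25 / 20 = 0.625 dB.
Output = -6 − 0.625 = -6.625 dB.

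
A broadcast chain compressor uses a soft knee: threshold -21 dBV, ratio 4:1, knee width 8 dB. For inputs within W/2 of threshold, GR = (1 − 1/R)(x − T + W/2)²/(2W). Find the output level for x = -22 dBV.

x − T + W/2 = -22 − (-21) + 4 = 3.
GR = (1 − 1/4) × 3² / 16 = 0.75 × 9 / 16 = 0.421875 dB.
Output = -22 − 0.421875 = -22.421875 dBV.

-22.421875 dBV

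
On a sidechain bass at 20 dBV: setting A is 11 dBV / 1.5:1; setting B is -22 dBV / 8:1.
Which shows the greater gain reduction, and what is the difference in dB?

B, by 33.75 dB

A: GR = 9 − 9/1.5 = 3 dB.
B: GR = 42 − 42/8 = 36.75 dB.
Difference: 33.75 dB in favour of B.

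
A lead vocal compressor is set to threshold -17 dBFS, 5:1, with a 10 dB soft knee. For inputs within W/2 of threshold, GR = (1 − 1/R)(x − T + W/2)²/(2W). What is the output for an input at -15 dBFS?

x − T + W/2 = -15 − (-17) + 5 = 7.
GR = (1 − 1/5) × 7² / 20 = 0.8 × 49 / 20 = 1.96 dB.
Output = -15 − 1.96 = -16.96 dBFS.

-16.96 dBFS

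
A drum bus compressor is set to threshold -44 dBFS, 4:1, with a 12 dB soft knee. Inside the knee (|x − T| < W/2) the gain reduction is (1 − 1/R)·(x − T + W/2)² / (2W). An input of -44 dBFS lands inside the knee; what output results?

-45.125 dBFS

x − T + W/2 = -44 − (-44) + 6 = 6.
GR = (1 − 1/4) × 6² / 24 = 0.75 × 36 / 24 = 1.125 dB.
Output = -44 − 1.125 = -45.125 dBFS.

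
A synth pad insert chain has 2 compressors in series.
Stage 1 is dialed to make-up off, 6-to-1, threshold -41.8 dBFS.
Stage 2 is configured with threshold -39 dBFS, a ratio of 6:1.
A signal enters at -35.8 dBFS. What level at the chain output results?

-40.8 dBFS

Stage 1: 6 dB above -41.8 dBFS, reduced 6:1 to 1 dB above → -40.8 dBFS.
Stage 2: -40.8 dBFS is at or below the -39 dBFS threshold — no compression; output -40.8 dBFS.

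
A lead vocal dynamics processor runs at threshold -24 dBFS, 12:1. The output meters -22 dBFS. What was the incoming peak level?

0 dBFS

That's 2 dB above the -24 dBFS threshold.
Before 12:1 compression the overshoot was 2 × 12 = 24 dB, so input = -24 + 24 = 0 dBFS.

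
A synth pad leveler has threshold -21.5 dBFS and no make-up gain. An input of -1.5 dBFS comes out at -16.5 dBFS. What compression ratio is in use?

Input overshoot = -1.5 − (-21.5) = 20 dB; output overshoot = -16.5 − (-21.5) = 5 dB.
Ratio = 20 / 5 = 4.

4:1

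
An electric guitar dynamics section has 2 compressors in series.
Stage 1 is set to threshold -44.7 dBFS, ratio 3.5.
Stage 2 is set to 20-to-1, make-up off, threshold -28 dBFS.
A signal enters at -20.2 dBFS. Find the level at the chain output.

-37.7 dBFS

Stage 1: 24.5 dB above -44.7 dBFS, reduced 3.5:1 to 7 dB above → -37.7 dBFS.
Stage 2: below threshold (-37.7 ≤ -28); passes unchanged; output -37.7 dBFS.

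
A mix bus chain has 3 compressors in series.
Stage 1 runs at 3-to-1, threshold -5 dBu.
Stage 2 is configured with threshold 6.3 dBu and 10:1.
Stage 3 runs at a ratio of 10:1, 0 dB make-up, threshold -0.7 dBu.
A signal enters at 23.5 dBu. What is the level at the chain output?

Stage 1: 28.5 dB above -5 dBu, reduced 3:1 to 9.5 dB above → 4.5 dBu.
Stage 2: 4.5 dBu is at or below the 6.3 dBu threshold — no compression; output 4.5 dBu.
Stage 3: overshoot 5.2 dB → 5.2/10 = 0.52 dB → -0.18 dBu.

-0.18 dBu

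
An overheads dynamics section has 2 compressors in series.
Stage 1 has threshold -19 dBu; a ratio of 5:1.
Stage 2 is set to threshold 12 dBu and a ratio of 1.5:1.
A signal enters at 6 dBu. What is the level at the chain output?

-14 dBu

Stage 1: 6 dBu is 25 dB over -19 dBu; at 5:1 that becomes 5 dB over, giving -14 dBu.
Stage 2: below threshold (-14 ≤ 12); passes unchanged; output -14 dBu.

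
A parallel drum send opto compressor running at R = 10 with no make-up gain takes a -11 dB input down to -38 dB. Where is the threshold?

Input is 30 dB above T (since output overshoot × R = input overshoot: (-38 − T)·10 = -11 − T gives T = -41 dB).
Check: -41 + (-11 − (-41))/10 = -41 + 3 = -38 dB. ✓

-41 dB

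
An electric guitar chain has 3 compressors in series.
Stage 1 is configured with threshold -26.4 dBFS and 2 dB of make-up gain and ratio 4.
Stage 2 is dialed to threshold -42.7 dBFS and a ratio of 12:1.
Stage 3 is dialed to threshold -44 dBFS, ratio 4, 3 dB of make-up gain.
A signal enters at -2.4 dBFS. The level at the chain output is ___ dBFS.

Stage 1: -2.4 dBFS is 24 dB over -26.4 dBFS; at 4:1 that becomes 6 dB over, giving -20.4 dBFS; +2 dB make-up → -18.4 dBFS.
Stage 2: 24.3 dB above -42.7 dBFS, reduced 12:1 to 2.025 dB above → -40.675 dBFS.
Stage 3: overshoot 3.325 dB → 3.325/4 = 0.83125 dB → -43.16875 dBFS; +3 dB make-up → -40.16875 dBFS.

-40.16875 dBFS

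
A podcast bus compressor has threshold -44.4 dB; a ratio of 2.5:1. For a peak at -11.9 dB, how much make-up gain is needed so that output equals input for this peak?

19.5 dB

The peak compresses to -44.4 + 32.5/2.5 = -31.4 dB.
To reach -11.9 dB requires -11.9 − (-31.4) = 19.5 dB of make-up.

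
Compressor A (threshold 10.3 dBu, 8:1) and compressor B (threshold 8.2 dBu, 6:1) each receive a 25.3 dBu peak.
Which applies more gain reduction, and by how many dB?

A: GR = 15 − 15/8 = 13.125 dB.
B: GR = 17.1 − 17.1/6 = 14.25 dB.
Difference: 1.125 dB in favour of B.

B, by 1.125 dB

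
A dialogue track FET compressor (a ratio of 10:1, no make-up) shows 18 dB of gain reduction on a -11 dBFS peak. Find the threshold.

Input is 20 dB above T (since output overshoot × R = input overshoot: (-29 − T)·10 = -11 − T gives T = -31 dBFS).
Check: -31 + (-11 − (-31))/10 = -31 + 2 = -29 dBFS. ✓

-31 dBFS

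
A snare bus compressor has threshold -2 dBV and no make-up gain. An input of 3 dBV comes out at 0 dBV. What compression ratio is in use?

Input overshoot = 3 − (-2) = 5 dB; output overshoot = 0 − (-2) = 2 dB.
Ratio = 5 / 2 = 2.5.

2.5:1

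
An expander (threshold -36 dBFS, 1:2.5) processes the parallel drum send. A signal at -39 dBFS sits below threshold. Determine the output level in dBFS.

-43.5 dBFS

Below threshold, a 1:2.5 expander applies gain = (2.5−1)×(T − x) of attenuation.
(2.5−1) × 3 = 4.5 dB, so output = -39 − 4.5 = -43.5 dBFS.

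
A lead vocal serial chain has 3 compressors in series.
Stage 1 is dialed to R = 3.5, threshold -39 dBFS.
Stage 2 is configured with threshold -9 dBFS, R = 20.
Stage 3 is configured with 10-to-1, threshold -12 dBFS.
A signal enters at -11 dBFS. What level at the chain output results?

Stage 1: -11 dBFS is 28 dB over -39 dBFS; at 3.5:1 that becomes 8 dB over, giving -31 dBFS.
Stage 2: -31 dBFS is at or below the -9 dBFS threshold — no compression; output -31 dBFS.
Stage 3: -31 dBFS ≤ -12 dBFS, so stage 3 doesn't engage; output -31 dBFS.

-31 dBFS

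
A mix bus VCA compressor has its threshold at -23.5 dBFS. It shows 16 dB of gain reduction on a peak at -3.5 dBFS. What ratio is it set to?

Input overshoot = -3.5 − (-23.5) = 20 dB.
Output overshoot = 20 − 16 = 4 dB.
Ratio = input overshoot / output overshoot = 20 / 4 = 5.

5:1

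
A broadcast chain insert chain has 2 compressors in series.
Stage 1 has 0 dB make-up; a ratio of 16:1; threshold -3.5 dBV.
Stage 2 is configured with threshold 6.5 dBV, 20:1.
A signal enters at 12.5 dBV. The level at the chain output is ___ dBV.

Stage 1: 12.5 dBV is 16 dB over -3.5 dBV; at 16:1 that becomes 1 dB over, giving -2.5 dBV.
Stage 2: -2.5 dBV ≤ 6.5 dBV, so stage 2 doesn't engage; output -2.5 dBV.

-2.5 dBV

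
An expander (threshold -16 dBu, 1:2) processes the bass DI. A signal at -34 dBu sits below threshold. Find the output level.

-52 dBu

Undershoot = (-16) − (-34) = 18 dB.
At 1:2, that expands to 36 dB under threshold.
Output = -16 − 36 = -52 dBu.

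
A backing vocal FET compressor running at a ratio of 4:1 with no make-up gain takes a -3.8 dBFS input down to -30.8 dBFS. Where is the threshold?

Input is 36 dB above T (since output overshoot × R = input overshoot: (-30.8 − T)·4 = -3.8 − T gives T = -39.8 dBFS).
Check: -39.8 + (-3.8 − (-39.8))/4 = -39.8 + 9 = -30.8 dBFS. ✓

-39.8 dBFS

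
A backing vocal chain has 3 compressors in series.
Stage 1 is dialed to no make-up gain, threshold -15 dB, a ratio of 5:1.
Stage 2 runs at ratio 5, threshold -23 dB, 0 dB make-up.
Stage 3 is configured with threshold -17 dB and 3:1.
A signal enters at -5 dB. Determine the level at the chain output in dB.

-21 dB

Stage 1: 10 dB above -15 dB, reduced 5:1 to 2 dB above → -13 dB.
Stage 2: -13 dB is 10 dB over -23 dB; at 5:1 that becomes 2 dB over, giving -21 dB.
Stage 3: below threshold (-21 ≤ -17); passes unchanged; output -21 dB.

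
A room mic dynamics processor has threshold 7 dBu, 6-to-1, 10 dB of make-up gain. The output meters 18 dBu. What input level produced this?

13 dBu

Remove make-up: 18 − 10 = 8 dBu.
That's 1 dB above the 7 dBu threshold.
Undo the ratio: input overshoot = 1 × 6 = 6 dB, giving input = 13 dBu.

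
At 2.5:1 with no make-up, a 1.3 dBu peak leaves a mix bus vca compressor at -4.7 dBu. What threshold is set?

Let T be the threshold. Output overshoot = (input overshoot)/R, so -4.7 − T = (1.3 − T)/2.5.
2.5·(-4.7 − T) = 1.3 − T → 1.5·T = -11.75 − 1.3 = -13.05.
T = -13.05/1.5 = -8.7 dBu.

-8.7 dBu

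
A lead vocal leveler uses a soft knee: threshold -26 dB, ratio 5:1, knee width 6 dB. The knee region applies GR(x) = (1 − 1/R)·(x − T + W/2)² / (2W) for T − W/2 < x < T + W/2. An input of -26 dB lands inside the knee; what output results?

-26.6 dB

x − T + W/2 = -26 − (-26) + 3 = 3.
GR = (1 − 1/5) × 3² / 12 = 0.8 × 9 / 12 = 0.6 dB.
Output = -26 − 0.6 = -26.6 dB.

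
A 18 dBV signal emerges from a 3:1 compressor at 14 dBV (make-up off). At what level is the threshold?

12 dBV

Let T be the threshold. Output overshoot = (input overshoot)/R, so 14 − T = (18 − T)/3.
3·(14 − T) = 18 − T → 2·T = 42 − 18 = 24.
T = 24/2 = 12 dBV.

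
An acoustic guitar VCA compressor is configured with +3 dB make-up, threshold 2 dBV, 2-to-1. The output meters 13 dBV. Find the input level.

Stripping the +3 dB make-up gives 10 dBV at the gain stage.
The compressed level sits 10 − 2 = 8 dB over threshold.
Undo the ratio: input overshoot = 8 × 2 = 16 dB, giving input = 18 dBV.

18 dBV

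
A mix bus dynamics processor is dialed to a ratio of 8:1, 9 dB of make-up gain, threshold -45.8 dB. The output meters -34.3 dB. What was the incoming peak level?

-25.8 dB

Before make-up, the level was -34.3 − 9 = -43.3 dB.
The compressed level sits -43.3 − (-45.8) = 2.5 dB over threshold.
Before 8:1 compression the overshoot was 2.5 × 8 = 20 dB, so input = -45.8 + 20 = -25.8 dB.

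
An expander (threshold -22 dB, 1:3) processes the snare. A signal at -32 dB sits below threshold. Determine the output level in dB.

-52 dB

Undershoot = (-22) − (-32) = 10 dB.
At 1:3, that expands to 30 dB under threshold.
Output = -22 − 30 = -52 dB.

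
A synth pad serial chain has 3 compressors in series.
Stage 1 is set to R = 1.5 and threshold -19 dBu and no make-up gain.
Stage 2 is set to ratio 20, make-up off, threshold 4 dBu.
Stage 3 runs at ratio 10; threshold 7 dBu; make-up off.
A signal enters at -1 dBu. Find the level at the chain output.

-7 dBu

Stage 1: overshoot 18 dB → 18/1.5 = 12 dB → -7 dBu.
Stage 2: below threshold (-7 ≤ 4); passes unchanged; output -7 dBu.
Stage 3: -7 dBu is at or below the 7 dBu threshold — no compression; output -7 dBu.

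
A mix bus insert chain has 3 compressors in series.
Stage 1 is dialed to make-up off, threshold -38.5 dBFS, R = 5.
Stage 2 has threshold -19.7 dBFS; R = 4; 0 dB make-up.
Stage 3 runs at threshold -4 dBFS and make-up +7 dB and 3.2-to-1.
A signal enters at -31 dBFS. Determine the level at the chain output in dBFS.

Stage 1: -31 dBFS is 7.5 dB over -38.5 dBFS; at 5:1 that becomes 1.5 dB over, giving -37 dBFS.
Stage 2: -37 dBFS is at or below the -19.7 dBFS threshold — no compression; output -37 dBFS.
Stage 3: below threshold (-37 ≤ -4); passes unchanged; make-up brings it to -30 dBFS.

-30 dBFS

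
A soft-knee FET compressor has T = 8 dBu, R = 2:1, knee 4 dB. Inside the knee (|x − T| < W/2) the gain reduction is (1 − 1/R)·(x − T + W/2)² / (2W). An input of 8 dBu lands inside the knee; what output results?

7.75 dBu

x − T + W/2 = 8 − 8 + 2 = 2.
GR = (1 − 1/2) × 2² / 8 = 0.5 × 4 / 8 = 0.25 dB.
Output = 8 − 0.25 = 7.75 dBu.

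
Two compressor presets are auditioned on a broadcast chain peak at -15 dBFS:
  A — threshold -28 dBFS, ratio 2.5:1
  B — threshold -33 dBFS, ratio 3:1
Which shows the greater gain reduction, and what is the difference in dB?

B, by 4.2 dB

A: overshoot 13 dB → output overshoot 5.2 dB → GR 7.8 dB.
B: overshoot 18 dB → output overshoot 6 dB → GR 12 dB.
B applies 4.2 dB more gain reduction.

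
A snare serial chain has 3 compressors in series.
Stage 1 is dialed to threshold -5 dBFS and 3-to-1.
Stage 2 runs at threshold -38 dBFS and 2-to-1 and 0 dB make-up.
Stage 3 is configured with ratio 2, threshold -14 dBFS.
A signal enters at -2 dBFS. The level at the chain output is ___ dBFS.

-21 dBFS

Stage 1: -2 dBFS is 3 dB over -5 dBFS; at 3:1 that becomes 1 dB over, giving -4 dBFS.
Stage 2: 34 dB above -38 dBFS, reduced 2:1 to 17 dB above → -21 dBFS.
Stage 3: -21 dBFS ≤ -14 dBFS, so stage 3 doesn't engage; output -21 dBFS.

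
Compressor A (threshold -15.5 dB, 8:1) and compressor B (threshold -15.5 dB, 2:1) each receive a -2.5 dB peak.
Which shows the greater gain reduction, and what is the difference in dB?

A: overshoot 13 dB → output overshoot 1.625 dB → GR 11.375 dB.
B: overshoot 13 dB → output overshoot 6.5 dB → GR 6.5 dB.
A reduces 4.875 dB more.

A, by 4.875 dB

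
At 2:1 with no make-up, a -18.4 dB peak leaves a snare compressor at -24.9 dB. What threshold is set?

-31.4 dB

Input is 13 dB above T (since output overshoot × R = input overshoot: (-24.9 − T)·2 = -18.4 − T gives T = -31.4 dB).
Check: -31.4 + (-18.4 − (-31.4))/2 = -31.4 + 6.5 = -24.9 dB. ✓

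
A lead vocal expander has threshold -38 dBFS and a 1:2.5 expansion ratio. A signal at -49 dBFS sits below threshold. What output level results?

The input is 11 dB below the -38 dBFS threshold.
A 1:2.5 expander multiplies undershoot by 2.5: 11 × 2.5 = 27.5 dB below threshold.
Output = -38 − 27.5 = -65.5 dBFS.

-65.5 dBFS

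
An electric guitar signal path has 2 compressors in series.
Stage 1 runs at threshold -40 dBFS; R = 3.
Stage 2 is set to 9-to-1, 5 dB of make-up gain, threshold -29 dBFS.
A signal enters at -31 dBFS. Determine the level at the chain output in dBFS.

-32 dBFS

Stage 1: -31 dBFS is 9 dB over -40 dBFS; at 3:1 that becomes 3 dB over, giving -37 dBFS.
Stage 2: below threshold (-37 ≤ -29); passes unchanged; make-up brings it to -32 dBFS.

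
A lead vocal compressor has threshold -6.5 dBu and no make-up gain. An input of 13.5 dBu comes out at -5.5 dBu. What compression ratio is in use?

Input overshoot = 13.5 − (-6.5) = 20 dB; output overshoot = -5.5 − (-6.5) = 1 dB.
Ratio = 20 / 1 = 20.

20:1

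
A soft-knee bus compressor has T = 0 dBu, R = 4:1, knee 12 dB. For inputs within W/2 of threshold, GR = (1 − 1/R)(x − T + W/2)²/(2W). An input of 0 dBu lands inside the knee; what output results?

-1.125 dBu

x − T + W/2 = 0 − 0 + 6 = 6.
GR = (1 − 1/4) × 6² / 24 = 0.75 × 36 / 24 = 1.125 dB.
Output = 0 − 1.125 = -1.125 dBu.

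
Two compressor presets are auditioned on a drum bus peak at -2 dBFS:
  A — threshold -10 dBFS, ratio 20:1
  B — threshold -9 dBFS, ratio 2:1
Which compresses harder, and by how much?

A: overshoot 8 dB → output overshoot 0.4 dB → GR 7.6 dB.
B: overshoot 7 dB → output overshoot 3.5 dB → GR 3.5 dB.
A reduces 4.1 dB more.

A, by 4.1 dB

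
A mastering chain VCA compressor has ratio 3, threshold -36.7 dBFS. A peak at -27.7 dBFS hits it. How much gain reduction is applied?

6 dB

The signal is 9 dB above threshold.
At 3:1, output sits 9/3 = 3 dB above threshold.
GR = overshoot in − overshoot out = 9 − 3 = 6 dB.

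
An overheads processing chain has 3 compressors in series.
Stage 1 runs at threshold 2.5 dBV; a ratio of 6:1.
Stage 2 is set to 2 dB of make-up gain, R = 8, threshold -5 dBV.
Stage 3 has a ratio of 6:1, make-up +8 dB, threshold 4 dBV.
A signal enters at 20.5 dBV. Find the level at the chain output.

6.3125 dBV

Stage 1: 20.5 dBV is 18 dB over 2.5 dBV; at 6:1 that becomes 3 dB over, giving 5.5 dBV.
Stage 2: 5.5 dBV is 10.5 dB over -5 dBV; at 8:1 that becomes 1.3125 dB over, giving -3.6875 dBV; +2 dB make-up → -1.6875 dBV.
Stage 3: -1.6875 dBV is at or below the 4 dBV threshold — no compression; make-up brings it to 6.3125 dBV.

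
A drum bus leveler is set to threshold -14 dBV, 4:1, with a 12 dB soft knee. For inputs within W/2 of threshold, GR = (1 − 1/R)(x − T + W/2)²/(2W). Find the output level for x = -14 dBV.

x − T + W/2 = -14 − (-14) + 6 = 6.
GR = (1 − 1/4) × 6² / 24 = 0.75 × 36 / 24 = 1.125 dB.
Output = -14 − 1.125 = -15.125 dBV.

-15.125 dBV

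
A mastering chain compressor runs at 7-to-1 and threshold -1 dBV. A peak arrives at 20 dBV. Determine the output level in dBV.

The input is 21 dB above the -1 dBV threshold.
At 7:1 the overshoot is divided by 7, leaving 3 dB above threshold.
That puts the output at 2 dBV.

2 dBV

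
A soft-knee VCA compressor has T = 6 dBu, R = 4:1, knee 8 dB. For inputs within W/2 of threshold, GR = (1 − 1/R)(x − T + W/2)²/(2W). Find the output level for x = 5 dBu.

4.578125 dBu

x − T + W/2 = 5 − 6 + 4 = 3.
GR = (1 − 1/4) × 3² / 16 = 0.75 × 9 / 16 = 0.421875 dB.
Output = 5 − 0.421875 = 4.578125 dBu.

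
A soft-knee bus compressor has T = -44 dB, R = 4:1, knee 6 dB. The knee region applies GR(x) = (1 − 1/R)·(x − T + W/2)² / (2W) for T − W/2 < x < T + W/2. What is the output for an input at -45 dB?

x − T + W/2 = -45 − (-44) + 3 = 2.
GR = (1 − 1/4) × 2² / 12 = 0.75 × 4 / 12 = 0.25 dB.
Output = -45 − 0.25 = -45.25 dB.

-45.25 dB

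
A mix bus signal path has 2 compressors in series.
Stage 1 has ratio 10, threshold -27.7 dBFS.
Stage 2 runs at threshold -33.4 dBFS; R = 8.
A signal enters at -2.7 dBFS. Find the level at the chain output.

-32.375 dBFS

Stage 1: -2.7 dBFS is 25 dB over -27.7 dBFS; at 10:1 that becomes 2.5 dB over, giving -25.2 dBFS.
Stage 2: 8.2 dB above -33.4 dBFS, reduced 8:1 to 1.025 dB above → -32.375 dBFS.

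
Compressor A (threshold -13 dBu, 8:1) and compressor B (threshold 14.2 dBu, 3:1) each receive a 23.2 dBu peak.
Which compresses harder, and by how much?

A, by 25.675 dB

A: 36.2 dB over, compressed to 4.525 dB over, so 31.675 dB of GR.
B: 9 dB over, compressed to 3 dB over, so 6 dB of GR.
A applies 25.675 dB more gain reduction.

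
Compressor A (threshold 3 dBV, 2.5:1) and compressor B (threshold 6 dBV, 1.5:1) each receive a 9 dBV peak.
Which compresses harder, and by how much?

A: GR = 6 − 6/2.5 = 3.6 dB.
B: GR = 3 − 3/1.5 = 1 dB.
A applies 2.6 dB more gain reduction.

A, by 2.6 dB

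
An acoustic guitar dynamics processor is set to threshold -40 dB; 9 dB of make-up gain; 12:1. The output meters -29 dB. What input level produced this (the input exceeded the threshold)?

-16 dB

Stripping the +9 dB make-up gives -38 dB at the gain stage.
The compressed level sits -38 − (-40) = 2 dB over threshold.
Input overshoot = R × output overshoot = 24 dB → input = -40 + 24 = -16 dB.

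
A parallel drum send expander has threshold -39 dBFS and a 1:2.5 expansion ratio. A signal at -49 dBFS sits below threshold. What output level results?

-64 dBFS

Below threshold, a 1:2.5 expander applies gain = (2.5−1)×(T − x) of attenuation.
(2.5−1) × 10 = 15 dB, so output = -49 − 15 = -64 dBFS.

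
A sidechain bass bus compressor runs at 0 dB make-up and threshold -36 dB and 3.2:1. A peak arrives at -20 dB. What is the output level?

The input is 16 dB above the -36 dB threshold.
3.2:1 compression reduces that to 16/3.2 = 5 dB over.
That puts the output at -31 dB.

-31 dB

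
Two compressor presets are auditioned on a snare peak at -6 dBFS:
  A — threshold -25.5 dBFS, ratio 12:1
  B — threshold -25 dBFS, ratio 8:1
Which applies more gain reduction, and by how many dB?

A: GR = 19.5 − 19.5/12 = 17.875 dB.
B: GR = 19 − 19/8 = 16.625 dB.
A reduces 1.25 dB more.

A, by 1.25 dB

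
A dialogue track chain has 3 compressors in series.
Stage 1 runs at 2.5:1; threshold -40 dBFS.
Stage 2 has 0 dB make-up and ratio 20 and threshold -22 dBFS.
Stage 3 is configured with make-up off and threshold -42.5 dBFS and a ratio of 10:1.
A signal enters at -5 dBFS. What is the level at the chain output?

Stage 1: 35 dB above -40 dBFS, reduced 2.5:1 to 14 dB above → -26 dBFS.
Stage 2: below threshold (-26 ≤ -22); passes unchanged; output -26 dBFS.
Stage 3: 16.5 dB above -42.5 dBFS, reduced 10:1 to 1.65 dB above → -40.85 dBFS.

-40.85 dBFS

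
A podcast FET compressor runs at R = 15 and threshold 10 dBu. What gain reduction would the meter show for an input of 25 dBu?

14 dB

25 dBu exceeds the threshold by 15 dB.
At 15:1, output sits 15/15 = 1 dB above threshold.
Gain reduction = 15 − 1 = 14 dB.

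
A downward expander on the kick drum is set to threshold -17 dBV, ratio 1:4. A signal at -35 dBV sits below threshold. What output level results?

Below threshold, a 1:4 expander applies gain = (4−1)×(T − x) of attenuation.
(4−1) × 18 = 54 dB, so output = -35 − 54 = -89 dBV.

-89 dBV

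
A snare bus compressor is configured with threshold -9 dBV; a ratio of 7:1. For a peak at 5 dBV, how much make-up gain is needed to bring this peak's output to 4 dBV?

Without make-up, output = threshold + overshoot/7 = -9 + 2 = -7 dBV.
Gap to target: 11 dB.

11 dB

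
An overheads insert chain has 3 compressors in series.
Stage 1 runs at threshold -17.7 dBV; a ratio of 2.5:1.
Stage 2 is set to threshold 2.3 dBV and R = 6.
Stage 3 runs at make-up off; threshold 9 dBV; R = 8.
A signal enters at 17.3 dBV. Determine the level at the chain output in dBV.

Stage 1: 17.3 dBV is 35 dB over -17.7 dBV; at 2.5:1 that becomes 14 dB over, giving -3.7 dBV.
Stage 2: -3.7 dBV ≤ 2.3 dBV, so stage 2 doesn't engage; output -3.7 dBV.
Stage 3: below threshold (-3.7 ≤ 9); passes unchanged; output -3.7 dBV.

-3.7 dBV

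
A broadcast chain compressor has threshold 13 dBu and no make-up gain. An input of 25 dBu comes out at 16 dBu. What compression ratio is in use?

Input overshoot = 25 − 13 = 12 dB; output overshoot = 16 − 13 = 3 dB.
Ratio = 12 / 3 = 4.

4:1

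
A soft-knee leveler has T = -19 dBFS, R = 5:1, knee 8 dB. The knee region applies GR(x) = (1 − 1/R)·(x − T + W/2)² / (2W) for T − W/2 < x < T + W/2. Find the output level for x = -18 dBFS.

-19.25 dBFS

x − T + W/2 = -18 − (-19) + 4 = 5.
GR = (1 − 1/5) × 5² / 16 = 0.8 × 25 / 16 = 1.25 dB.
Output = -18 − 1.25 = -19.25 dBFS.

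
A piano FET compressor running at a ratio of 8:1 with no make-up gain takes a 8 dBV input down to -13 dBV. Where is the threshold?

-16 dBV

Let T be the threshold. Output overshoot = (input overshoot)/R, so -13 − T = (8 − T)/8.
8·(-13 − T) = 8 − T → 7·T = -104 − 8 = -112.
T = -112/7 = -16 dBV.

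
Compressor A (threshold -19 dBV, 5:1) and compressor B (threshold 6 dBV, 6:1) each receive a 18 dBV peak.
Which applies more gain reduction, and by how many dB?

A, by 19.6 dB

A: 37 dB over, compressed to 7.4 dB over, so 29.6 dB of GR.
B: 12 dB over, compressed to 2 dB over, so 10 dB of GR.
Difference: 19.6 dB in favour of A.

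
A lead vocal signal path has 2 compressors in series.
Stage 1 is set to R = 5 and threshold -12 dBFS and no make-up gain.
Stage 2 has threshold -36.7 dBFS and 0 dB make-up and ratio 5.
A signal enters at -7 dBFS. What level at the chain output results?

-31.56 dBFS

Stage 1: -7 dBFS is 5 dB over -12 dBFS; at 5:1 that becomes 1 dB over, giving -11 dBFS.
Stage 2: overshoot 25.7 dB → 25.7/5 = 5.14 dB → -31.56 dBFS.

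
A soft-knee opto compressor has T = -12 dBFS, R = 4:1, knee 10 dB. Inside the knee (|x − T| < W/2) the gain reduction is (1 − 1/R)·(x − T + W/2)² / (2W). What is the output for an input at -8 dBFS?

-11.0375 dBFS

x − T + W/2 = -8 − (-12) + 5 = 9.
GR = (1 − 1/4) × 9² / 20 = 0.75 × 81 / 20 = 3.0375 dB.
Output = -8 − 3.0375 = -11.0375 dBFS.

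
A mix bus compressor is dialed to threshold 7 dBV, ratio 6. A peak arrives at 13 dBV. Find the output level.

Overshoot: 13 − 7 = 6 dB.
At 6:1 the overshoot is divided by 6, leaving 1 dB above threshold.
So the level is 7 + 1 = 8 dBV.

8 dBV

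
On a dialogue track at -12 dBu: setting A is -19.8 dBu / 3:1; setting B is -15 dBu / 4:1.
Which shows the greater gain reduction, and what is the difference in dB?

A: GR = 7.8 − 7.8/3 = 5.2 dB.
B: GR = 3 − 3/4 = 2.25 dB.
Difference: 2.95 dB in favour of A.

A, by 2.95 dB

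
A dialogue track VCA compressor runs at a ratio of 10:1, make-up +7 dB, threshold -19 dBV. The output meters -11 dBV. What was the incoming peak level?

Before make-up, the level was -11 − 7 = -18 dBV.
The compressed level sits -18 − (-19) = 1 dB over threshold.
Input overshoot = R × output overshoot = 10 dB → input = -19 + 10 = -9 dBV.

-9 dBV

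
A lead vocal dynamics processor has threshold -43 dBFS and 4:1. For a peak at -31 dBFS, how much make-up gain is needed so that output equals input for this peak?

9 dB

Without make-up, output = threshold + overshoot/4 = -43 + 3 = -40 dBFS.
Gap to target: 9 dB.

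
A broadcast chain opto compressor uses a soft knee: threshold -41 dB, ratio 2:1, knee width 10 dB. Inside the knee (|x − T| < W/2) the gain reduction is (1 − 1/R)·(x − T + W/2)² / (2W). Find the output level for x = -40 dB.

-40.9 dB

x − T + W/2 = -40 − (-41) + 5 = 6.
GR = (1 − 1/2) × 6² / 20 = 0.5 × 36 / 20 = 0.9 dB.
Output = -40 − 0.9 = -40.9 dB.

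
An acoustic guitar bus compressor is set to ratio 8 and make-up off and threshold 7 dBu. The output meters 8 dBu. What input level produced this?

15 dBu

That's 1 dB above the 7 dBu threshold.
Undo the ratio: input overshoot = 1 × 8 = 8 dB, giving input = 15 dBu.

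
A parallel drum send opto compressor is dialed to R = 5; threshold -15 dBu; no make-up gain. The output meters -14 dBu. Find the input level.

-10 dBu

That's 1 dB above the -15 dBu threshold.
Before 5:1 compression the overshoot was 1 × 5 = 5 dB, so input = -15 + 5 = -10 dBu.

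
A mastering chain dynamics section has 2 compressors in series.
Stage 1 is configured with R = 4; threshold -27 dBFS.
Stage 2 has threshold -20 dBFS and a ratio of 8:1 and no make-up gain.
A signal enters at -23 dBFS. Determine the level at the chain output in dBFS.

Stage 1: 4 dB above -27 dBFS, reduced 4:1 to 1 dB above → -26 dBFS.
Stage 2: -26 dBFS ≤ -20 dBFS, so stage 2 doesn't engage; output -26 dBFS.

-26 dBFS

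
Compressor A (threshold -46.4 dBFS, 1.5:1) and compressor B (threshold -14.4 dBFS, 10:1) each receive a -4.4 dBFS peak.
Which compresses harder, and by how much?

A, by 5 dB

A: GR = 42 − 42/1.5 = 14 dB.
B: GR = 10 − 10/10 = 9 dB.
A applies 5 dB more gain reduction.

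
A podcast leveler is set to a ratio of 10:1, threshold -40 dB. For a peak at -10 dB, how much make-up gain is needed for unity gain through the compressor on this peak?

The peak compresses to -40 + 30/10 = -37 dB.
To reach -10 dB requires -10 − (-37) = 27 dB of make-up.

27 dB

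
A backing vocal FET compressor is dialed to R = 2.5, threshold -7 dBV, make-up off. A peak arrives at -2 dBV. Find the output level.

Overshoot: -2 − (-7) = 5 dB.
At 2.5:1 the overshoot is divided by 2.5, leaving 2 dB above threshold.
That puts the output at -5 dBV.

-5 dBV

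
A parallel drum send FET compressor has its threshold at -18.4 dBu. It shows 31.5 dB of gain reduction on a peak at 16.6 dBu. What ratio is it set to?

10:1

Input overshoot = 16.6 − (-18.4) = 35 dB.
Output overshoot = 35 − 31.5 = 3.5 dB.
Ratio = input overshoot / output overshoot = 35 / 3.5 = 10.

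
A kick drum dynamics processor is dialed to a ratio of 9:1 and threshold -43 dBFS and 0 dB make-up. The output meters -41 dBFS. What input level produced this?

-25 dBFS

The compressed level sits -41 − (-43) = 2 dB over threshold.
Before 9:1 compression the overshoot was 2 × 9 = 18 dB, so input = -43 + 18 = -25 dBFS.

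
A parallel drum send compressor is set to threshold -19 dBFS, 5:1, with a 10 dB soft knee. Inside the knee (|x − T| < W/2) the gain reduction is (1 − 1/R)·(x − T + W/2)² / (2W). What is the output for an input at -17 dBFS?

-18.96 dBFS

x − T + W/2 = -17 − (-19) + 5 = 7.
GR = (1 − 1/5) × 7² / 20 = 0.8 × 49 / 20 = 1.96 dB.
Output = -17 − 1.96 = -18.96 dBFS.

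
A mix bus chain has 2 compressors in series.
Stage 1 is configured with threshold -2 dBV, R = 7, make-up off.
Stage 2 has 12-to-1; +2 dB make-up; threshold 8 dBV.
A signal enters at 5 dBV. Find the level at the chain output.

1 dBV

Stage 1: overshoot 7 dB → 7/7 = 1 dB → -1 dBV.
Stage 2: -1 dBV is at or below the 8 dBV threshold — no compression; make-up brings it to 1 dBV.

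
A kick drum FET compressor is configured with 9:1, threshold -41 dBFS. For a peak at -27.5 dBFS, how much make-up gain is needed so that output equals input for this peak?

The peak compresses to -41 + 13.5/9 = -39.5 dBFS.
To reach -27.5 dBFS requires -27.5 − (-39.5) = 12 dB of make-up.

12 dB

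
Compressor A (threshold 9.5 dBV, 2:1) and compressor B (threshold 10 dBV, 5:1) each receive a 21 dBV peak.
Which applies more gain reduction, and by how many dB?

B, by 3.05 dB

A: GR = 11.5 − 11.5/2 = 5.75 dB.
B: GR = 11 − 11/5 = 8.8 dB.
Difference: 3.05 dB in favour of B.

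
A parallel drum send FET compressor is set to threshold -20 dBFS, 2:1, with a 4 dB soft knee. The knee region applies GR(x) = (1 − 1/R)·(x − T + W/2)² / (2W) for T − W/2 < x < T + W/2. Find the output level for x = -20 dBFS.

x − T + W/2 = -20 − (-20) + 2 = 2.
GR = (1 − 1/2) × 2² / 8 = 0.5 × 4 / 8 = 0.25 dB.
Output = -20 − 0.25 = -20.25 dBFS.

-20.25 dBFS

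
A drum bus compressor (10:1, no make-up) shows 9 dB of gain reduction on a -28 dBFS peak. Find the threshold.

-38 dBFS

Input is 10 dB above T (since output overshoot × R = input overshoot: (-37 − T)·10 = -28 − T gives T = -38 dBFS).
Check: -38 + (-28 − (-38))/10 = -38 + 1 = -37 dBFS. ✓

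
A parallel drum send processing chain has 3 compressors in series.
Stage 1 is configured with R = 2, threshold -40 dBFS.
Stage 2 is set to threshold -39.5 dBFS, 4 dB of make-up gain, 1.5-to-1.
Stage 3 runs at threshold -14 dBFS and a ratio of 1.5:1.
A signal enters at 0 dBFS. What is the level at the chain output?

Stage 1: overshoot 40 dB → 40/2 = 20 dB → -20 dBFS.
Stage 2: -20 dBFS is 19.5 dB over -39.5 dBFS; at 1.5:1 that becomes 13 dB over, giving -26.5 dBFS; +4 dB make-up → -22.5 dBFS.
Stage 3: -22.5 dBFS is at or below the -14 dBFS threshold — no compression; output -22.5 dBFS.

-22.5 dBFS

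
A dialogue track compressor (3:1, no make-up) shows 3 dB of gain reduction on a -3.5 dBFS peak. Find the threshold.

-8 dBFS

Input is 4.5 dB above T (since output overshoot × R = input overshoot: (-6.5 − T)·3 = -3.5 − T gives T = -8 dBFS).
Check: -8 + (-3.5 − (-8))/3 = -8 + 1.5 = -6.5 dBFS. ✓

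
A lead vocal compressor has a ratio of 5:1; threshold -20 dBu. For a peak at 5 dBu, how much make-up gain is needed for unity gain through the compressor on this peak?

20 dB

Overshoot 25 dB → 25/5 = 5 dB after compression, so the compressed level is -20 + 5 = -15 dBu.
Make-up = target − compressed = 5 − (-15) = 20 dB.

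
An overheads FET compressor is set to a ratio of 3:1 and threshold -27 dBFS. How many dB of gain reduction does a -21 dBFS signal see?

The signal is 6 dB above threshold.
After 3:1 compression the overshoot becomes 6/3 = 2 dB.
Gain reduction = 6 − 2 = 4 dB.

4 dB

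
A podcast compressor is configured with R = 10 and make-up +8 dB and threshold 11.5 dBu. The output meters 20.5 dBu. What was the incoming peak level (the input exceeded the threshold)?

21.5 dBu

Remove make-up: 20.5 − 8 = 12.5 dBu.
The compressed level sits 12.5 − 11.5 = 1 dB over threshold.
Undo the ratio: input overshoot = 1 × 10 = 10 dB, giving input = 21.5 dBu.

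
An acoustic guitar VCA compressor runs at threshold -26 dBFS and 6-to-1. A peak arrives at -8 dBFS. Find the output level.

-23 dBFS

Overshoot: -8 − (-26) = 18 dB.
6:1 compression reduces that to 18/6 = 3 dB over.
So the level is -26 + 3 = -23 dBFS.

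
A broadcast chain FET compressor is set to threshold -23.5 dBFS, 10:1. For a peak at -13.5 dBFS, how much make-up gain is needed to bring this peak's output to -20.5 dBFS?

Without make-up, output = threshold + overshoot/10 = -23.5 + 1 = -22.5 dBFS.
Gap to target: 2 dB.

2 dB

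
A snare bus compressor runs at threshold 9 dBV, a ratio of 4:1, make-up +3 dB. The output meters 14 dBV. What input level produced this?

17 dBV

Before make-up, the level was 14 − 3 = 11 dBV.
That's 2 dB above the 9 dBV threshold.
Undo the ratio: input overshoot = 2 × 4 = 8 dB, giving input = 17 dBV.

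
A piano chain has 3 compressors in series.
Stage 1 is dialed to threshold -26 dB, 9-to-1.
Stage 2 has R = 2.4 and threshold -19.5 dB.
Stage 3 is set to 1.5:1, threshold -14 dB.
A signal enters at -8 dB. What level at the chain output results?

Stage 1: overshoot 18 dB → 18/9 = 2 dB → -24 dB.
Stage 2: -24 dB is at or below the -19.5 dB threshold — no compression; output -24 dB.
Stage 3: below threshold (-24 ≤ -14); passes unchanged; output -24 dB.

-24 dB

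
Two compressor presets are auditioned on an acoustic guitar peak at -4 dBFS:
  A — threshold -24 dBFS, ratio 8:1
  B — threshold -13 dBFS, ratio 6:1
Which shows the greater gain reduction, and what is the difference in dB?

A: 20 dB over, compressed to 2.5 dB over, so 17.5 dB of GR.
B: 9 dB over, compressed to 1.5 dB over, so 7.5 dB of GR.
A reduces 10 dB more.

A, by 10 dB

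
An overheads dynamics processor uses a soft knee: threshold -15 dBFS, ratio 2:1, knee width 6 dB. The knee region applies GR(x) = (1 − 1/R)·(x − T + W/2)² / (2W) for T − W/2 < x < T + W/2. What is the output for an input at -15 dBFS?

x − T + W/2 = -15 − (-15) + 3 = 3.
GR = (1 − 1/2) × 3² / 12 = 0.5 × 9 / 12 = 0.375 dB.
Output = -15 − 0.375 = -15.375 dBFS.

-15.375 dBFS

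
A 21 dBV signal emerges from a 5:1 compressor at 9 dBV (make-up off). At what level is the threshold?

Input is 15 dB above T (since output overshoot × R = input overshoot: (9 − T)·5 = 21 − T gives T = 6 dBV).
Check: 6 + (21 − 6)/5 = 6 + 3 = 9 dBV. ✓

6 dBV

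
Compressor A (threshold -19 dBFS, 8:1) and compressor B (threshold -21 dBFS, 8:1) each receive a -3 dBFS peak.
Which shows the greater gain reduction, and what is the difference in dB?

B, by 1.75 dB

A: overshoot 16 dB → output overshoot 2 dB → GR 14 dB.
B: overshoot 18 dB → output overshoot 2.25 dB → GR 15.75 dB.
B applies 1.75 dB more gain reduction.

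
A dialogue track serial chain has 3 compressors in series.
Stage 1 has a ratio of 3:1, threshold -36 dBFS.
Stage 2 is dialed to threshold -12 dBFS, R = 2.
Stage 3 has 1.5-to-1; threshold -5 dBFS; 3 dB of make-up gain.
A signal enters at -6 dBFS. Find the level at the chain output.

-23 dBFS

Stage 1: overshoot 30 dB → 30/3 = 10 dB → -26 dBFS.
Stage 2: -26 dBFS ≤ -12 dBFS, so stage 2 doesn't engage; output -26 dBFS.
Stage 3: -26 dBFS is at or below the -5 dBFS threshold — no compression; make-up brings it to -23 dBFS.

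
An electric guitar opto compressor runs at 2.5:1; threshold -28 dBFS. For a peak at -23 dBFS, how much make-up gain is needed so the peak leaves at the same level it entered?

3 dB

Without make-up, output = threshold + overshoot/2.5 = -28 + 2 = -26 dBFS.
Gap to target: 3 dB.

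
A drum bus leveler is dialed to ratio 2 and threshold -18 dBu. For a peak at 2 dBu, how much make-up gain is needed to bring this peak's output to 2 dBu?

10 dB

Without make-up, output = threshold + overshoot/2 = -18 + 10 = -8 dBu.
Gap to target: 10 dB.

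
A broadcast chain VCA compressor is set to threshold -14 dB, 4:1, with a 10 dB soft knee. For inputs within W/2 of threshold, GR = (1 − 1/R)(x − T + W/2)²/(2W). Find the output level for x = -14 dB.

-14.9375 dB

x − T + W/2 = -14 − (-14) + 5 = 5.
GR = (1 − 1/4) × 5² / 20 = 0.75 × 25 / 20 = 0.9375 dB.
Output = -14 − 0.9375 = -14.9375 dB.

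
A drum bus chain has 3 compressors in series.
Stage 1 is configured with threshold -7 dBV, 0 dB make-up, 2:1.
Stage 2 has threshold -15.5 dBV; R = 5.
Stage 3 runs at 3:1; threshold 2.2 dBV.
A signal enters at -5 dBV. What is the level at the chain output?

-13.6 dBV

Stage 1: 2 dB above -7 dBV, reduced 2:1 to 1 dB above → -6 dBV.
Stage 2: -6 dBV is 9.5 dB over -15.5 dBV; at 5:1 that becomes 1.9 dB over, giving -13.6 dBV.
Stage 3: -13.6 dBV is at or below the 2.2 dBV threshold — no compression; output -13.6 dBV.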